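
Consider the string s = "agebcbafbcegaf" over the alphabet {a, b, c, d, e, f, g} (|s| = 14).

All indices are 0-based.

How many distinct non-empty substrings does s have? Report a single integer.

rank | idx | suffix
   0 |  12 | af
   1 |   6 | afbcegaf
   2 |   0 | agebcbafbcegaf
   3 |   5 | bafbcegaf
   4 |   3 | bcbafbcegaf
   5 |   8 | bcegaf
   6 |   4 | cbafbcegaf
   7 |   9 | cegaf
   8 |   2 | ebcbafbcegaf
   9 |  10 | egaf
  10 |  13 | f
  11 |   7 | fbcegaf
  12 |  11 | gaf
  13 |   1 | gebcbafbcegaf

SA = [12, 6, 0, 5, 3, 8, 4, 9, 2, 10, 13, 7, 11, 1]
[i] adj suffixes → lcp
  [1] 12/6 → 2 ('af')
  [2] 6/0 → 1 ('a')
  [3] 0/5 → 0 ('')
  [4] 5/3 → 1 ('b')
  [5] 3/8 → 2 ('bc')
  [6] 8/4 → 0 ('')
  [7] 4/9 → 1 ('c')
  [8] 9/2 → 0 ('')
  [9] 2/10 → 1 ('e')
  [10] 10/13 → 0 ('')
  [11] 13/7 → 1 ('f')
  [12] 7/11 → 0 ('')
  [13] 11/1 → 1 ('g')

n(n+1)/2 = 14·15/2 = 105
Σ LCP = 0 + 2 + 1 + 0 + 1 + 2 + 0 + 1 + 0 + 1 + 0 + 1 + 0 + 1 = 10
distinct = 105 − 10 = 95

95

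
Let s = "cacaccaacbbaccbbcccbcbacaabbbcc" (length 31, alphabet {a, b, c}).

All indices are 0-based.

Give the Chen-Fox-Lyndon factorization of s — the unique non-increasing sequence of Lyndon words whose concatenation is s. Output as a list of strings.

["c", "acacc", "aacbbaccbbcccbcbac", "aabbbcc"]

emit factor 1: 'c' (i=0, period=1)
emit factor 2: 'acacc' (i=1, period=5)
emit factor 3: 'aacbbaccbbcccbcbac' (i=6, period=18)
emit factor 4: 'aabbbcc' (i=24, period=7)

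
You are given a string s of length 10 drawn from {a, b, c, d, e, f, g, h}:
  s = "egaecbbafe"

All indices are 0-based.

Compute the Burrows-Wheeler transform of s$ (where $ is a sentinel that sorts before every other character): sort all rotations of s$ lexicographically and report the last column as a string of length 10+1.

rank  rotation     last
    0  $egaecbbafe  e
    1  aecbbafe$eg  g
    2  afe$egaecbb  b
    3  bafe$egaecb  b
    4  bbafe$egaec  c
    5  cbbafe$egae  e
    6  e$egaecbbaf  f
    7  ecbbafe$ega  a
    8  egaecbbafe$  $
    9  fe$egaecbba  a
   10  gaecbbafe$e  e

egbbcefa$ae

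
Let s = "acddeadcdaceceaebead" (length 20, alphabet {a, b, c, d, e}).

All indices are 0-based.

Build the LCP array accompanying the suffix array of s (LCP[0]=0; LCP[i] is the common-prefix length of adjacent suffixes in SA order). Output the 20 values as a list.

[0, 2, 1, 2, 1, 0, 0, 2, 1, 2, 0, 1, 1, 1, 1, 0, 3, 2, 1, 1]

rank→(start, suffix):
  0 → (0, 'acddeadcdaceceaebead')
  1 → (9, 'aceceaebead')
  2 → (18, 'ad')
  3 → (5, 'adcdaceceaebead')
  4 → (14, 'aebead')
  5 → (16, 'bead')
  6 → (7, 'cdaceceaebead')
  7 → (1, 'cddeadcdaceceaebead')
  8 → (12, 'ceaebead')
  9 → (10, 'ceceaebead')
  10 → (19, 'd')
  11 → (8, 'daceceaebead')
  12 → (6, 'dcdaceceaebead')
  13 → (2, 'ddeadcdaceceaebead')
  14 → (3, 'deadcdaceceaebead')
  15 → (17, 'ead')
  16 → (4, 'eadcdaceceaebead')
  17 → (13, 'eaebead')
  18 → (15, 'ebead')
  19 → (11, 'eceaebead')

SA = [0, 9, 18, 5, 14, 16, 7, 1, 12, 10, 19, 8, 6, 2, 3, 17, 4, 13, 15, 11]
[i] adj suffixes → lcp
  [1] 0/9 → 2 ('ac')
  [2] 9/18 → 1 ('a')
  [3] 18/5 → 2 ('ad')
  [4] 5/14 → 1 ('a')
  [5] 14/16 → 0 ('')
  [6] 16/7 → 0 ('')
  [7] 7/1 → 2 ('cd')
  [8] 1/12 → 1 ('c')
  [9] 12/10 → 2 ('ce')
  [10] 10/19 → 0 ('')
  [11] 19/8 → 1 ('d')
  [12] 8/6 → 1 ('d')
  [13] 6/2 → 1 ('d')
  [14] 2/3 → 1 ('d')
  [15] 3/17 → 0 ('')
  [16] 17/4 → 3 ('ead')
  [17] 4/13 → 2 ('ea')
  [18] 13/15 → 1 ('e')
  [19] 15/11 → 1 ('e')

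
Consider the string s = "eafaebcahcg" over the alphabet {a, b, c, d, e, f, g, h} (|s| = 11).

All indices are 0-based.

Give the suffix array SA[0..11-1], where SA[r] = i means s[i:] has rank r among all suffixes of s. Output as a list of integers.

sorted suffixes:
  #0 SA[0]=3  'aebcahcg'
  #1 SA[1]=1  'afaebcahcg'
  #2 SA[2]=7  'ahcg'
  #3 SA[3]=5  'bcahcg'
  #4 SA[4]=6  'cahcg'
  #5 SA[5]=9  'cg'
  #6 SA[6]=0  'eafaebcahcg'
  #7 SA[7]=4  'ebcahcg'
  #8 SA[8]=2  'faebcahcg'
  #9 SA[9]=10  'g'
  #10 SA[10]=8  'hcg'

[3, 1, 7, 5, 6, 9, 0, 4, 2, 10, 8]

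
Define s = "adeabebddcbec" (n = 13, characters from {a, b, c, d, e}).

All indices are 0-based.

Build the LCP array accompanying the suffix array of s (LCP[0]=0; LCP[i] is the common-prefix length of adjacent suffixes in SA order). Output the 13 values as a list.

rank | idx | suffix
   0 |   3 | abebddcbec
   1 |   0 | adeabebddcbec
   2 |   6 | bddcbec
   3 |   4 | bebddcbec
   4 |  10 | bec
   5 |  12 | c
   6 |   9 | cbec
   7 |   8 | dcbec
   8 |   7 | ddcbec
   9 |   1 | deabebddcbec
  10 |   2 | eabebddcbec
  11 |   5 | ebddcbec
  12 |  11 | ec

SA = [3, 0, 6, 4, 10, 12, 9, 8, 7, 1, 2, 5, 11]
rank  pair      lcp
   1  s[3:],s[0:]  1  'a'
   2  s[0:],s[6:]  0  ''
   3  s[6:],s[4:]  1  'b'
   4  s[4:],s[10:]  2  'be'
   5  s[10:],s[12:]  0  ''
   6  s[12:],s[9:]  1  'c'
   7  s[9:],s[8:]  0  ''
   8  s[8:],s[7:]  1  'd'
   9  s[7:],s[1:]  1  'd'
  10  s[1:],s[2:]  0  ''
  11  s[2:],s[5:]  1  'e'
  12  s[5:],s[11:]  1  'e'

[0, 1, 0, 1, 2, 0, 1, 0, 1, 1, 0, 1, 1]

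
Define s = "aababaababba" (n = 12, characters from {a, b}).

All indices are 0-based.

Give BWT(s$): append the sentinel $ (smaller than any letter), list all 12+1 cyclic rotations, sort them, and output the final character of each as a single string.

rank  rotation       last
    0  $aababaababba  a
    1  a$aababaababb  b
    2  aababaababba$  $
    3  aababba$aabab  b
    4  abaababba$aab  b
    5  ababaababba$a  a
    6  ababba$aababa  a
    7  abba$aababaab  b
    8  ba$aababaabab  b
    9  baababba$aaba  a
   10  babaababba$aa  a
   11  babba$aababaa  a
   12  bba$aababaaba  a

ab$bbaabbaaaa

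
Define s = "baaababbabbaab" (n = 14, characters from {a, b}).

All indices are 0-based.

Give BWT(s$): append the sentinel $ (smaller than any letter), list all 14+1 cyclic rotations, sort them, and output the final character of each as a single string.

bbbaaabba$bbaaa

rank  rotation         last
    0  $baaababbabbaab  b
    1  aaababbabbaab$b  b
    2  aab$baaababbabb  b
    3  aababbabbaab$ba  a
    4  ab$baaababbabba  a
    5  ababbabbaab$baa  a
    6  abbaab$baaababb  b
    7  abbabbaab$baaab  b
    8  b$baaababbabbaa  a
    9  baaababbabbaab$  $
   10  baab$baaababbab  b
   11  babbaab$baaabab  b
   12  babbabbaab$baaa  a
   13  bbaab$baaababba  a
   14  bbabbaab$baaaba  a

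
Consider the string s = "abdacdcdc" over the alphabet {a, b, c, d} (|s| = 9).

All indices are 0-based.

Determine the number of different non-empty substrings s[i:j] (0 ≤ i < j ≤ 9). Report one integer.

rank→(start, suffix):
  0 → (0, 'abdacdcdc')
  1 → (3, 'acdcdc')
  2 → (1, 'bdacdcdc')
  3 → (8, 'c')
  4 → (6, 'cdc')
  5 → (4, 'cdcdc')
  6 → (2, 'dacdcdc')
  7 → (7, 'dc')
  8 → (5, 'dcdc')

SA = [0, 3, 1, 8, 6, 4, 2, 7, 5]
[i] adj suffixes → lcp
  [1] 0/3 → 1 ('a')
  [2] 3/1 → 0 ('')
  [3] 1/8 → 0 ('')
  [4] 8/6 → 1 ('c')
  [5] 6/4 → 3 ('cdc')
  [6] 4/2 → 0 ('')
  [7] 2/7 → 1 ('d')
  [8] 7/5 → 2 ('dc')

n(n+1)/2 = 9·10/2 = 45
Σ LCP = 0 + 1 + 0 + 0 + 1 + 3 + 0 + 1 + 2 = 8
distinct = 45 − 8 = 37

37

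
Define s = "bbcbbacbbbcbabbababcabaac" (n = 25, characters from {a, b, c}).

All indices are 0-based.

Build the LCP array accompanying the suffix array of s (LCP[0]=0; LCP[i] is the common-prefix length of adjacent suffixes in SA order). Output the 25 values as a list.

rank | idx | suffix
   0 |  22 | aac
   1 |  20 | abaac
   2 |  15 | ababcabaac
   3 |  12 | abbababcabaac
   4 |  17 | abcabaac
   5 |  23 | ac
   6 |   5 | acbbbcbabbababcabaac
   7 |  21 | baac
   8 |  14 | bababcabaac
   9 |  11 | babbababcabaac
  10 |  16 | babcabaac
  11 |   4 | bacbbbcbabbababcabaac
  12 |  13 | bbababcabaac
  13 |   3 | bbacbbbcbabbababcabaac
  14 |   7 | bbbcbabbababcabaac
  15 |   8 | bbcbabbababcabaac
  16 |   0 | bbcbbacbbbcbabbababcabaac
  17 |  18 | bcabaac
  18 |   9 | bcbabbababcabaac
  19 |   1 | bcbbacbbbcbabbababcabaac
  20 |  24 | c
  21 |  19 | cabaac
  22 |  10 | cbabbababcabaac
  23 |   2 | cbbacbbbcbabbababcabaac
  24 |   6 | cbbbcbabbababcabaac

SA = [22, 20, 15, 12, 17, 23, 5, 21, 14, 11, 16, 4, 13, 3, 7, 8, 0, 18, 9, 1, 24, 19, 10, 2, 6]
[i] adj suffixes → lcp
  [1] 22/20 → 1 ('a')
  [2] 20/15 → 3 ('aba')
  [3] 15/12 → 2 ('ab')
  [4] 12/17 → 2 ('ab')
  [5] 17/23 → 1 ('a')
  [6] 23/5 → 2 ('ac')
  [7] 5/21 → 0 ('')
  [8] 21/14 → 2 ('ba')
  [9] 14/11 → 3 ('bab')
  [10] 11/16 → 3 ('bab')
  [11] 16/4 → 2 ('ba')
  [12] 4/13 → 1 ('b')
  [13] 13/3 → 3 ('bba')
  [14] 3/7 → 2 ('bb')
  [15] 7/8 → 2 ('bb')
  [16] 8/0 → 4 ('bbcb')
  [17] 0/18 → 1 ('b')
  [18] 18/9 → 2 ('bc')
  [19] 9/1 → 3 ('bcb')
  [20] 1/24 → 0 ('')
  [21] 24/19 → 1 ('c')
  [22] 19/10 → 1 ('c')
  [23] 10/2 → 2 ('cb')
  [24] 2/6 → 3 ('cbb')

[0, 1, 3, 2, 2, 1, 2, 0, 2, 3, 3, 2, 1, 3, 2, 2, 4, 1, 2, 3, 0, 1, 1, 2, 3]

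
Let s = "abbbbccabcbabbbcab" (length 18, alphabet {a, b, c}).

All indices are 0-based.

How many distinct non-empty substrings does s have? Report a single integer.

139

rank→(start, suffix):
  0 → (16, 'ab')
  1 → (0, 'abbbbccabcbabbbcab')
  2 → (11, 'abbbcab')
  3 → (7, 'abcbabbbcab')
  4 → (17, 'b')
  5 → (10, 'babbbcab')
  6 → (1, 'bbbbccabcbabbbcab')
  7 → (12, 'bbbcab')
  8 → (2, 'bbbccabcbabbbcab')
  9 → (13, 'bbcab')
  10 → (3, 'bbccabcbabbbcab')
  11 → (14, 'bcab')
  12 → (8, 'bcbabbbcab')
  13 → (4, 'bccabcbabbbcab')
  14 → (15, 'cab')
  15 → (6, 'cabcbabbbcab')
  16 → (9, 'cbabbbcab')
  17 → (5, 'ccabcbabbbcab')

SA = [16, 0, 11, 7, 17, 10, 1, 12, 2, 13, 3, 14, 8, 4, 15, 6, 9, 5]
[i] adj suffixes → lcp
  [1] 16/0 → 2 ('ab')
  [2] 0/11 → 4 ('abbb')
  [3] 11/7 → 2 ('ab')
  [4] 7/17 → 0 ('')
  [5] 17/10 → 1 ('b')
  [6] 10/1 → 1 ('b')
  [7] 1/12 → 3 ('bbb')
  [8] 12/2 → 4 ('bbbc')
  [9] 2/13 → 2 ('bb')
  [10] 13/3 → 3 ('bbc')
  [11] 3/14 → 1 ('b')
  [12] 14/8 → 2 ('bc')
  [13] 8/4 → 2 ('bc')
  [14] 4/15 → 0 ('')
  [15] 15/6 → 3 ('cab')
  [16] 6/9 → 1 ('c')
  [17] 9/5 → 1 ('c')

n(n+1)/2 = 18·19/2 = 171
Σ LCP = 0 + 2 + 4 + 2 + 0 + 1 + 1 + 3 + 4 + 2 + 3 + 1 + 2 + 2 + 0 + 3 + 1 + 1 = 32
distinct = 171 − 32 = 139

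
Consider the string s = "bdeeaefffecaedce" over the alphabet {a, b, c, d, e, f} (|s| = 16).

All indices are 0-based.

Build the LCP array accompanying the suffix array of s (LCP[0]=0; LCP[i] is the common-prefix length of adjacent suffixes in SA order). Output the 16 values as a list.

rank | idx | suffix
   0 |  11 | aedce
   1 |   4 | aefffecaedce
   2 |   0 | bdeeaefffecaedce
   3 |  10 | caedce
   4 |  14 | ce
   5 |  13 | dce
   6 |   1 | deeaefffecaedce
   7 |  15 | e
   8 |   3 | eaefffecaedce
   9 |   9 | ecaedce
  10 |  12 | edce
  11 |   2 | eeaefffecaedce
  12 |   5 | efffecaedce
  13 |   8 | fecaedce
  14 |   7 | ffecaedce
  15 |   6 | fffecaedce

SA = [11, 4, 0, 10, 14, 13, 1, 15, 3, 9, 12, 2, 5, 8, 7, 6]
rank  pair      lcp
   1  s[11:],s[4:]  2  'ae'
   2  s[4:],s[0:]  0  ''
   3  s[0:],s[10:]  0  ''
   4  s[10:],s[14:]  1  'c'
   5  s[14:],s[13:]  0  ''
   6  s[13:],s[1:]  1  'd'
   7  s[1:],s[15:]  0  ''
   8  s[15:],s[3:]  1  'e'
   9  s[3:],s[9:]  1  'e'
  10  s[9:],s[12:]  1  'e'
  11  s[12:],s[2:]  1  'e'
  12  s[2:],s[5:]  1  'e'
  13  s[5:],s[8:]  0  ''
  14  s[8:],s[7:]  1  'f'
  15  s[7:],s[6:]  2  'ff'

[0, 2, 0, 0, 1, 0, 1, 0, 1, 1, 1, 1, 1, 0, 1, 2]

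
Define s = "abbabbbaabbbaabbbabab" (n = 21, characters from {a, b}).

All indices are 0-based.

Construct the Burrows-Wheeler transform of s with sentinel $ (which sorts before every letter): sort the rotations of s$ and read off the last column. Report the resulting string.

bbbbb$baaabbabbbbbaaaa

rank  rotation                last
    0  $abbabbbaabbbaabbbabab  b
    1  aabbbaabbbabab$abbabbb  b
    2  aabbbabab$abbabbbaabbb  b
    3  ab$abbabbbaabbbaabbbab  b
    4  abab$abbabbbaabbbaabbb  b
    5  abbabbbaabbbaabbbabab$  $
    6  abbbaabbbaabbbabab$abb  b
    7  abbbaabbbabab$abbabbba  a
    8  abbbabab$abbabbbaabbba  a
    9  b$abbabbbaabbbaabbbaba  a
   10  baabbbaabbbabab$abbabb  b
   11  baabbbabab$abbabbbaabb  b
   12  bab$abbabbbaabbbaabbba  a
   13  babab$abbabbbaabbbaabb  b
   14  babbbaabbbaabbbabab$ab  b
   15  bbaabbbaabbbabab$abbab  b
   16  bbaabbbabab$abbabbbaab  b
   17  bbabab$abbabbbaabbbaab  b
   18  bbabbbaabbbaabbbabab$a  a
   19  bbbaabbbaabbbabab$abba  a
   20  bbbaabbbabab$abbabbbaa  a
   21  bbbabab$abbabbbaabbbaa  a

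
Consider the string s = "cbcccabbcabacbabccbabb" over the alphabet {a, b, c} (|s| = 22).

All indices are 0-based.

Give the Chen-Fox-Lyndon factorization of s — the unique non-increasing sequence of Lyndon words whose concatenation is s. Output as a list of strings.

emit factor 1: 'c' (i=0, period=1)
emit factor 2: 'bccc' (i=1, period=4)
emit factor 3: 'abbc' (i=5, period=4)
emit factor 4: 'abacbabccbabb' (i=9, period=13)

["c", "bccc", "abbc", "abacbabccbabb"]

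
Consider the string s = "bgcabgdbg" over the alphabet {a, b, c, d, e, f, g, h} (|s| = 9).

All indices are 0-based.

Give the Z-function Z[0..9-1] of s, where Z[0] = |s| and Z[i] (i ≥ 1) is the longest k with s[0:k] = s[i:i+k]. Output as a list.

Z[0]=9
i=1: fresh scan; Z[1]=0
i=2: fresh scan; Z[2]=0
i=3: fresh scan; Z[3]=0
i=4: fresh scan; Z[4]=2 grow→box=[4,6)
i=5: min(r-i=1, Z[1]=0)=0; Z[5]=0
i=6: fresh scan; Z[6]=0
i=7: fresh scan; Z[7]=2 grow→box=[7,9)
i=8: min(r-i=1, Z[1]=0)=0; Z[8]=0

[9, 0, 0, 0, 2, 0, 0, 2, 0]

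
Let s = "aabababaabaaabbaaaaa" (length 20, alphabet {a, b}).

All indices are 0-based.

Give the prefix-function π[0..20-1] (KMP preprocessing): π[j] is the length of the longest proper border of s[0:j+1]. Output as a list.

[0, 1, 0, 1, 0, 1, 0, 1, 2, 3, 4, 2, 2, 3, 0, 1, 2, 2, 2, 2]

π[0] = 0
j=1 s[j]='a': π[1]=1 (border 'a')
j=2 s[j]='b': k: 1→0; π[2]=0 (border '')
j=3 s[j]='a': π[3]=1 (border 'a')
j=4 s[j]='b': k: 1→0; π[4]=0 (border '')
j=5 s[j]='a': π[5]=1 (border 'a')
j=6 s[j]='b': k: 1→0; π[6]=0 (border '')
j=7 s[j]='a': π[7]=1 (border 'a')
j=8 s[j]='a': π[8]=2 (border 'aa')
j=9 s[j]='b': π[9]=3 (border 'aab')
j=10 s[j]='a': π[10]=4 (border 'aaba')
j=11 s[j]='a': k: 4→1; π[11]=2 (border 'aa')
j=12 s[j]='a': k: 2→1; π[12]=2 (border 'aa')
j=13 s[j]='b': π[13]=3 (border 'aab')
j=14 s[j]='b': k: 3→0; π[14]=0 (border '')
j=15 s[j]='a': π[15]=1 (border 'a')
j=16 s[j]='a': π[16]=2 (border 'aa')
j=17 s[j]='a': k: 2→1; π[17]=2 (border 'aa')
j=18 s[j]='a': k: 2→1; π[18]=2 (border 'aa')
j=19 s[j]='a': k: 2→1; π[19]=2 (border 'aa')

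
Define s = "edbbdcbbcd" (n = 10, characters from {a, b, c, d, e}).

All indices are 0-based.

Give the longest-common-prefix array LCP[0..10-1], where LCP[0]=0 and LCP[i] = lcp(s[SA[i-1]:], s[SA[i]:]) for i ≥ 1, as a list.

rank→(start, suffix):
  0 → (6, 'bbcd')
  1 → (2, 'bbdcbbcd')
  2 → (7, 'bcd')
  3 → (3, 'bdcbbcd')
  4 → (5, 'cbbcd')
  5 → (8, 'cd')
  6 → (9, 'd')
  7 → (1, 'dbbdcbbcd')
  8 → (4, 'dcbbcd')
  9 → (0, 'edbbdcbbcd')

SA = [6, 2, 7, 3, 5, 8, 9, 1, 4, 0]
i: (SA[i-1],SA[i]) lcp shared
  1: (6,2) 2 'bb'
  2: (2,7) 1 'b'
  3: (7,3) 1 'b'
  4: (3,5) 0 ''
  5: (5,8) 1 'c'
  6: (8,9) 0 ''
  7: (9,1) 1 'd'
  8: (1,4) 1 'd'
  9: (4,0) 0 ''

[0, 2, 1, 1, 0, 1, 0, 1, 1, 0]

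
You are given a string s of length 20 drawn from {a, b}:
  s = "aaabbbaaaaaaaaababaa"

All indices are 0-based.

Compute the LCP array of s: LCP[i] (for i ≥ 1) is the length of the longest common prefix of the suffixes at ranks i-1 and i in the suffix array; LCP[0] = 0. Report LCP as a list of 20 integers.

[0, 1, 2, 8, 7, 6, 5, 4, 3, 4, 2, 3, 1, 3, 2, 0, 3, 2, 1, 2]

rank | idx | suffix
   0 |  19 | a
   1 |  18 | aa
   2 |   6 | aaaaaaaaababaa
   3 |   7 | aaaaaaaababaa
   4 |   8 | aaaaaaababaa
   5 |   9 | aaaaaababaa
   6 |  10 | aaaaababaa
   7 |  11 | aaaababaa
   8 |  12 | aaababaa
   9 |   0 | aaabbbaaaaaaaaababaa
  10 |  13 | aababaa
  11 |   1 | aabbbaaaaaaaaababaa
  12 |  16 | abaa
  13 |  14 | ababaa
  14 |   2 | abbbaaaaaaaaababaa
  15 |  17 | baa
  16 |   5 | baaaaaaaaababaa
  17 |  15 | babaa
  18 |   4 | bbaaaaaaaaababaa
  19 |   3 | bbbaaaaaaaaababaa

SA = [19, 18, 6, 7, 8, 9, 10, 11, 12, 0, 13, 1, 16, 14, 2, 17, 5, 15, 4, 3]
[i] adj suffixes → lcp
  [1] 19/18 → 1 ('a')
  [2] 18/6 → 2 ('aa')
  [3] 6/7 → 8 ('aaaaaaaa')
  [4] 7/8 → 7 ('aaaaaaa')
  [5] 8/9 → 6 ('aaaaaa')
  [6] 9/10 → 5 ('aaaaa')
  [7] 10/11 → 4 ('aaaa')
  [8] 11/12 → 3 ('aaa')
  [9] 12/0 → 4 ('aaab')
  [10] 0/13 → 2 ('aa')
  [11] 13/1 → 3 ('aab')
  [12] 1/16 → 1 ('a')
  [13] 16/14 → 3 ('aba')
  [14] 14/2 → 2 ('ab')
  [15] 2/17 → 0 ('')
  [16] 17/5 → 3 ('baa')
  [17] 5/15 → 2 ('ba')
  [18] 15/4 → 1 ('b')
  [19] 4/3 → 2 ('bb')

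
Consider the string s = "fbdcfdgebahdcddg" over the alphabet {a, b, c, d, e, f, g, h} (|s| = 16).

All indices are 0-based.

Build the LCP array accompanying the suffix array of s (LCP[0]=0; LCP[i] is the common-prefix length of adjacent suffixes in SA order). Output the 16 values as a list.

rank | idx | suffix
   0 |   9 | ahdcddg
   1 |   8 | bahdcddg
   2 |   1 | bdcfdgebahdcddg
   3 |  12 | cddg
   4 |   3 | cfdgebahdcddg
   5 |  11 | dcddg
   6 |   2 | dcfdgebahdcddg
   7 |  13 | ddg
   8 |  14 | dg
   9 |   5 | dgebahdcddg
  10 |   7 | ebahdcddg
  11 |   0 | fbdcfdgebahdcddg
  12 |   4 | fdgebahdcddg
  13 |  15 | g
  14 |   6 | gebahdcddg
  15 |  10 | hdcddg

SA = [9, 8, 1, 12, 3, 11, 2, 13, 14, 5, 7, 0, 4, 15, 6, 10]
rank  pair      lcp
   1  s[9:],s[8:]  0  ''
   2  s[8:],s[1:]  1  'b'
   3  s[1:],s[12:]  0  ''
   4  s[12:],s[3:]  1  'c'
   5  s[3:],s[11:]  0  ''
   6  s[11:],s[2:]  2  'dc'
   7  s[2:],s[13:]  1  'd'
   8  s[13:],s[14:]  1  'd'
   9  s[14:],s[5:]  2  'dg'
  10  s[5:],s[7:]  0  ''
  11  s[7:],s[0:]  0  ''
  12  s[0:],s[4:]  1  'f'
  13  s[4:],s[15:]  0  ''
  14  s[15:],s[6:]  1  'g'
  15  s[6:],s[10:]  0  ''

[0, 0, 1, 0, 1, 0, 2, 1, 1, 2, 0, 0, 1, 0, 1, 0]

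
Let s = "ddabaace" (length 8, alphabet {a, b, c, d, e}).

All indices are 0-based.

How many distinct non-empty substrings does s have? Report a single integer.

33

sorted suffixes:
  #0 SA[0]=4  'aace'
  #1 SA[1]=2  'abaace'
  #2 SA[2]=5  'ace'
  #3 SA[3]=3  'baace'
  #4 SA[4]=6  'ce'
  #5 SA[5]=1  'dabaace'
  #6 SA[6]=0  'ddabaace'
  #7 SA[7]=7  'e'

SA = [4, 2, 5, 3, 6, 1, 0, 7]
[i] adj suffixes → lcp
  [1] 4/2 → 1 ('a')
  [2] 2/5 → 1 ('a')
  [3] 5/3 → 0 ('')
  [4] 3/6 → 0 ('')
  [5] 6/1 → 0 ('')
  [6] 1/0 → 1 ('d')
  [7] 0/7 → 0 ('')

n(n+1)/2 = 8·9/2 = 36
Σ LCP = 0 + 1 + 1 + 0 + 0 + 0 + 1 + 0 = 3
distinct = 36 − 3 = 33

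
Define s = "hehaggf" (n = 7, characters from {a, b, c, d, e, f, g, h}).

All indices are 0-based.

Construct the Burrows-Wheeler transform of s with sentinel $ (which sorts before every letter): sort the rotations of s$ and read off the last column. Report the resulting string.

rank  rotation  last
    0  $hehaggf  f
    1  aggf$heh  h
    2  ehaggf$h  h
    3  f$hehagg  g
    4  gf$hehag  g
    5  ggf$heha  a
    6  haggf$he  e
    7  hehaggf$  $

fhhggae$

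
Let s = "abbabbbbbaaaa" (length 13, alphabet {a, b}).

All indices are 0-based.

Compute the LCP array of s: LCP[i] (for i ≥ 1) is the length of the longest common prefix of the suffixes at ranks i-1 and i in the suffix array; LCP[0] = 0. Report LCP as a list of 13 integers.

sorted suffixes:
  #0 SA[0]=12  'a'
  #1 SA[1]=11  'aa'
  #2 SA[2]=10  'aaa'
  #3 SA[3]=9  'aaaa'
  #4 SA[4]=0  'abbabbbbbaaaa'
  #5 SA[5]=3  'abbbbbaaaa'
  #6 SA[6]=8  'baaaa'
  #7 SA[7]=2  'babbbbbaaaa'
  #8 SA[8]=7  'bbaaaa'
  #9 SA[9]=1  'bbabbbbbaaaa'
  #10 SA[10]=6  'bbbaaaa'
  #11 SA[11]=5  'bbbbaaaa'
  #12 SA[12]=4  'bbbbbaaaa'

SA = [12, 11, 10, 9, 0, 3, 8, 2, 7, 1, 6, 5, 4]
[i] adj suffixes → lcp
  [1] 12/11 → 1 ('a')
  [2] 11/10 → 2 ('aa')
  [3] 10/9 → 3 ('aaa')
  [4] 9/0 → 1 ('a')
  [5] 0/3 → 3 ('abb')
  [6] 3/8 → 0 ('')
  [7] 8/2 → 2 ('ba')
  [8] 2/7 → 1 ('b')
  [9] 7/1 → 3 ('bba')
  [10] 1/6 → 2 ('bb')
  [11] 6/5 → 3 ('bbb')
  [12] 5/4 → 4 ('bbbb')

[0, 1, 2, 3, 1, 3, 0, 2, 1, 3, 2, 3, 4]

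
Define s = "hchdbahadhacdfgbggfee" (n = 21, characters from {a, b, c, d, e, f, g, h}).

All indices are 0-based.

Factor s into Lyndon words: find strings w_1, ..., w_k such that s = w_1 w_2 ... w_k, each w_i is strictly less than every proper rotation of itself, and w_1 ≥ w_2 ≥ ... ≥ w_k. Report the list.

emit factor 1: 'h' (i=0, period=1)
emit factor 2: 'chd' (i=1, period=3)
emit factor 3: 'b' (i=4, period=1)
emit factor 4: 'ah' (i=5, period=2)
emit factor 5: 'adh' (i=7, period=3)
emit factor 6: 'acdfgbggfee' (i=10, period=11)

["h", "chd", "b", "ah", "adh", "acdfgbggfee"]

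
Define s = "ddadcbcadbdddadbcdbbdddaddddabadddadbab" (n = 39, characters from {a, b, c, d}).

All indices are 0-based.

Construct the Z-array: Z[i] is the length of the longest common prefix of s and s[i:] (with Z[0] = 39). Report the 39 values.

Z[0]=39
i=1: outside box; Z[1]=1 extend→box=[1,2)
i=2: outside box; Z[2]=0
i=3: outside box; Z[3]=1 extend→box=[3,4)
i=4: outside box; Z[4]=0
i=5: outside box; Z[5]=0
i=6: outside box; Z[6]=0
i=7: outside box; Z[7]=0
i=8: outside box; Z[8]=1 extend→box=[8,9)
i=9: outside box; Z[9]=0
i=10: outside box; Z[10]=2 extend→box=[10,12)
i=11: min(r-i=1, Z[1]=1)=1; Z[11]=4 extend→box=[11,15)
i=12: min(r-i=3, Z[1]=1)=1; Z[12]=1
i=13: min(r-i=2, Z[2]=0)=0; Z[13]=0
i=14: min(r-i=1, Z[3]=1)=1; Z[14]=1
i=15: outside box; Z[15]=0
i=16: outside box; Z[16]=0
i=17: outside box; Z[17]=1 extend→box=[17,18)
i=18: outside box; Z[18]=0
i=19: outside box; Z[19]=0
i=20: outside box; Z[20]=2 extend→box=[20,22)
i=21: min(r-i=1, Z[1]=1)=1; Z[21]=4 extend→box=[21,25)
i=22: min(r-i=3, Z[1]=1)=1; Z[22]=1
i=23: min(r-i=2, Z[2]=0)=0; Z[23]=0
i=24: min(r-i=1, Z[3]=1)=1; Z[24]=2 extend→box=[24,26)
i=25: min(r-i=1, Z[1]=1)=1; Z[25]=2 extend→box=[25,27)
i=26: min(r-i=1, Z[1]=1)=1; Z[26]=3 extend→box=[26,29)
i=27: min(r-i=2, Z[1]=1)=1; Z[27]=1
i=28: min(r-i=1, Z[2]=0)=0; Z[28]=0
i=29: outside box; Z[29]=0
i=30: outside box; Z[30]=0
i=31: outside box; Z[31]=2 extend→box=[31,33)
i=32: min(r-i=1, Z[1]=1)=1; Z[32]=4 extend→box=[32,36)
i=33: min(r-i=3, Z[1]=1)=1; Z[33]=1
i=34: min(r-i=2, Z[2]=0)=0; Z[34]=0
i=35: min(r-i=1, Z[3]=1)=1; Z[35]=1
i=36: outside box; Z[36]=0
i=37: outside box; Z[37]=0
i=38: outside box; Z[38]=0

[39, 1, 0, 1, 0, 0, 0, 0, 1, 0, 2, 4, 1, 0, 1, 0, 0, 1, 0, 0, 2, 4, 1, 0, 2, 2, 3, 1, 0, 0, 0, 2, 4, 1, 0, 1, 0, 0, 0]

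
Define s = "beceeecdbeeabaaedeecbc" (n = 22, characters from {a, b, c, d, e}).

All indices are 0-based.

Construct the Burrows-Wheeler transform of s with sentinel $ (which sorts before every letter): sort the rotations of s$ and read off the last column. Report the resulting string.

cbeaac$dbeeeceeeebabdec

rank  rotation                 last
    0  $beceeecdbeeabaaedeecbc  c
    1  aaedeecbc$beceeecdbeeab  b
    2  abaaedeecbc$beceeecdbee  e
    3  aedeecbc$beceeecdbeeaba  a
    4  baaedeecbc$beceeecdbeea  a
    5  bc$beceeecdbeeabaaedeec  c
    6  beceeecdbeeabaaedeecbc$  $
    7  beeabaaedeecbc$beceeecd  d
    8  c$beceeecdbeeabaaedeecb  b
    9  cbc$beceeecdbeeabaaedee  e
   10  cdbeeabaaedeecbc$beceee  e
   11  ceeecdbeeabaaedeecbc$be  e
   12  dbeeabaaedeecbc$beceeec  c
   13  deecbc$beceeecdbeeabaae  e
   14  eabaaedeecbc$beceeecdbe  e
   15  ecbc$beceeecdbeeabaaede  e
   16  ecdbeeabaaedeecbc$becee  e
   17  eceeecdbeeabaaedeecbc$b  b
   18  edeecbc$beceeecdbeeabaa  a
   19  eeabaaedeecbc$beceeecdb  b
   20  eecbc$beceeecdbeeabaaed  d
   21  eecdbeeabaaedeecbc$bece  e
   22  eeecdbeeabaaedeecbc$bec  c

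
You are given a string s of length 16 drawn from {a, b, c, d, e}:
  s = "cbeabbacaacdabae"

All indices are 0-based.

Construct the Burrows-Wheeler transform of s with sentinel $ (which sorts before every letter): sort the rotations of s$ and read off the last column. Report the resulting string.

rank  rotation           last
    0  $cbeabbacaacdabae  e
    1  aacdabae$cbeabbac  c
    2  abae$cbeabbacaacd  d
    3  abbacaacdabae$cbe  e
    4  acaacdabae$cbeabb  b
    5  acdabae$cbeabbaca  a
    6  ae$cbeabbacaacdab  b
    7  bacaacdabae$cbeab  b
    8  bae$cbeabbacaacda  a
    9  bbacaacdabae$cbea  a
   10  beabbacaacdabae$c  c
   11  caacdabae$cbeabba  a
   12  cbeabbacaacdabae$  $
   13  cdabae$cbeabbacaa  a
   14  dabae$cbeabbacaac  c
   15  e$cbeabbacaacdaba  a
   16  eabbacaacdabae$cb  b

ecdebabbaaca$acab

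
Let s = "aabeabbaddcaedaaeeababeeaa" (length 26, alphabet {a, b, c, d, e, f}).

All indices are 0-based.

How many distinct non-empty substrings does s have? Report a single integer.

316

rank→(start, suffix):
  0 → (25, 'a')
  1 → (24, 'aa')
  2 → (0, 'aabeabbaddcaedaaeeababeeaa')
  3 → (14, 'aaeeababeeaa')
  4 → (18, 'ababeeaa')
  5 → (4, 'abbaddcaedaaeeababeeaa')
  6 → (1, 'abeabbaddcaedaaeeababeeaa')
  7 → (20, 'abeeaa')
  8 → (7, 'addcaedaaeeababeeaa')
  9 → (11, 'aedaaeeababeeaa')
  10 → (15, 'aeeababeeaa')
  11 → (19, 'babeeaa')
  12 → (6, 'baddcaedaaeeababeeaa')
  13 → (5, 'bbaddcaedaaeeababeeaa')
  14 → (2, 'beabbaddcaedaaeeababeeaa')
  15 → (21, 'beeaa')
  16 → (10, 'caedaaeeababeeaa')
  17 → (13, 'daaeeababeeaa')
  18 → (9, 'dcaedaaeeababeeaa')
  19 → (8, 'ddcaedaaeeababeeaa')
  20 → (23, 'eaa')
  21 → (17, 'eababeeaa')
  22 → (3, 'eabbaddcaedaaeeababeeaa')
  23 → (12, 'edaaeeababeeaa')
  24 → (22, 'eeaa')
  25 → (16, 'eeababeeaa')

SA = [25, 24, 0, 14, 18, 4, 1, 20, 7, 11, 15, 19, 6, 5, 2, 21, 10, 13, 9, 8, 23, 17, 3, 12, 22, 16]
[i] adj suffixes → lcp
  [1] 25/24 → 1 ('a')
  [2] 24/0 → 2 ('aa')
  [3] 0/14 → 2 ('aa')
  [4] 14/18 → 1 ('a')
  [5] 18/4 → 2 ('ab')
  [6] 4/1 → 2 ('ab')
  [7] 1/20 → 3 ('abe')
  [8] 20/7 → 1 ('a')
  [9] 7/11 → 1 ('a')
  [10] 11/15 → 2 ('ae')
  [11] 15/19 → 0 ('')
  [12] 19/6 → 2 ('ba')
  [13] 6/5 → 1 ('b')
  [14] 5/2 → 1 ('b')
  [15] 2/21 → 2 ('be')
  [16] 21/10 → 0 ('')
  [17] 10/13 → 0 ('')
  [18] 13/9 → 1 ('d')
  [19] 9/8 → 1 ('d')
  [20] 8/23 → 0 ('')
  [21] 23/17 → 2 ('ea')
  [22] 17/3 → 3 ('eab')
  [23] 3/12 → 1 ('e')
  [24] 12/22 → 1 ('e')
  [25] 22/16 → 3 ('eea')

n(n+1)/2 = 26·27/2 = 351
Σ LCP = 0 + 1 + 2 + 2 + 1 + 2 + 2 + 3 + 1 + 1 + 2 + 0 + 2 + 1 + 1 + 2 + 0 + 0 + 1 + 1 + 0 + 2 + 3 + 1 + 1 + 3 = 35
distinct = 351 − 35 = 316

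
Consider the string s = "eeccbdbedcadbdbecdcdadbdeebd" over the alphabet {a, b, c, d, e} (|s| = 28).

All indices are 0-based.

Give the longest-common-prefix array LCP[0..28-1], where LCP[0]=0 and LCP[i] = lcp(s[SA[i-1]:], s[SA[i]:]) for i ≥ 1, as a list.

rank | idx | suffix
   0 |  10 | adbdbecdcdadbdeebd
   1 |  20 | adbdeebd
   2 |  26 | bd
   3 |  12 | bdbecdcdadbdeebd
   4 |   4 | bdbedcadbdbecdcdadbdeebd
   5 |  22 | bdeebd
   6 |  14 | becdcdadbdeebd
   7 |   6 | bedcadbdbecdcdadbdeebd
   8 |   9 | cadbdbecdcdadbdeebd
   9 |   3 | cbdbedcadbdbecdcdadbdeebd
  10 |   2 | ccbdbedcadbdbecdcdadbdeebd
  11 |  18 | cdadbdeebd
  12 |  16 | cdcdadbdeebd
  13 |  27 | d
  14 |  19 | dadbdeebd
  15 |  11 | dbdbecdcdadbdeebd
  16 |  21 | dbdeebd
  17 |  13 | dbecdcdadbdeebd
  18 |   5 | dbedcadbdbecdcdadbdeebd
  19 |   8 | dcadbdbecdcdadbdeebd
  20 |  17 | dcdadbdeebd
  21 |  23 | deebd
  22 |  25 | ebd
  23 |   1 | eccbdbedcadbdbecdcdadbdeebd
  24 |  15 | ecdcdadbdeebd
  25 |   7 | edcadbdbecdcdadbdeebd
  26 |  24 | eebd
  27 |   0 | eeccbdbedcadbdbecdcdadbdeebd

SA = [10, 20, 26, 12, 4, 22, 14, 6, 9, 3, 2, 18, 16, 27, 19, 11, 21, 13, 5, 8, 17, 23, 25, 1, 15, 7, 24, 0]
[i] adj suffixes → lcp
  [1] 10/20 → 4 ('adbd')
  [2] 20/26 → 0 ('')
  [3] 26/12 → 2 ('bd')
  [4] 12/4 → 4 ('bdbe')
  [5] 4/22 → 2 ('bd')
  [6] 22/14 → 1 ('b')
  [7] 14/6 → 2 ('be')
  [8] 6/9 → 0 ('')
  [9] 9/3 → 1 ('c')
  [10] 3/2 → 1 ('c')
  [11] 2/18 → 1 ('c')
  [12] 18/16 → 2 ('cd')
  [13] 16/27 → 0 ('')
  [14] 27/19 → 1 ('d')
  [15] 19/11 → 1 ('d')
  [16] 11/21 → 3 ('dbd')
  [17] 21/13 → 2 ('db')
  [18] 13/5 → 3 ('dbe')
  [19] 5/8 → 1 ('d')
  [20] 8/17 → 2 ('dc')
  [21] 17/23 → 1 ('d')
  [22] 23/25 → 0 ('')
  [23] 25/1 → 1 ('e')
  [24] 1/15 → 2 ('ec')
  [25] 15/7 → 1 ('e')
  [26] 7/24 → 1 ('e')
  [27] 24/0 → 2 ('ee')

[0, 4, 0, 2, 4, 2, 1, 2, 0, 1, 1, 1, 2, 0, 1, 1, 3, 2, 3, 1, 2, 1, 0, 1, 2, 1, 1, 2]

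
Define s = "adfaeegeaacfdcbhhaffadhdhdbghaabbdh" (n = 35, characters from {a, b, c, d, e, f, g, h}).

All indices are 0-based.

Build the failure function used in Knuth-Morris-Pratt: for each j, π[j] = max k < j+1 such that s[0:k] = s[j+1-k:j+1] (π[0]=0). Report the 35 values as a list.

[0, 0, 0, 1, 0, 0, 0, 0, 1, 1, 0, 0, 0, 0, 0, 0, 0, 1, 0, 0, 1, 2, 0, 0, 0, 0, 0, 0, 0, 1, 1, 0, 0, 0, 0]

π[0] = 0
j=1 s[j]='d': π[1]=0 (border '')
j=2 s[j]='f': π[2]=0 (border '')
j=3 s[j]='a': π[3]=1 (border 'a')
j=4 s[j]='e': k: 1→0; π[4]=0 (border '')
j=5 s[j]='e': π[5]=0 (border '')
j=6 s[j]='g': π[6]=0 (border '')
j=7 s[j]='e': π[7]=0 (border '')
j=8 s[j]='a': π[8]=1 (border 'a')
j=9 s[j]='a': k: 1→0; π[9]=1 (border 'a')
j=10 s[j]='c': k: 1→0; π[10]=0 (border '')
j=11 s[j]='f': π[11]=0 (border '')
j=12 s[j]='d': π[12]=0 (border '')
j=13 s[j]='c': π[13]=0 (border '')
j=14 s[j]='b': π[14]=0 (border '')
j=15 s[j]='h': π[15]=0 (border '')
j=16 s[j]='h': π[16]=0 (border '')
j=17 s[j]='a': π[17]=1 (border 'a')
j=18 s[j]='f': k: 1→0; π[18]=0 (border '')
j=19 s[j]='f': π[19]=0 (border '')
j=20 s[j]='a': π[20]=1 (border 'a')
j=21 s[j]='d': π[21]=2 (border 'ad')
j=22 s[j]='h': k: 2→0; π[22]=0 (border '')
j=23 s[j]='d': π[23]=0 (border '')
j=24 s[j]='h': π[24]=0 (border '')
j=25 s[j]='d': π[25]=0 (border '')
j=26 s[j]='b': π[26]=0 (border '')
j=27 s[j]='g': π[27]=0 (border '')
j=28 s[j]='h': π[28]=0 (border '')
j=29 s[j]='a': π[29]=1 (border 'a')
j=30 s[j]='a': k: 1→0; π[30]=1 (border 'a')
j=31 s[j]='b': k: 1→0; π[31]=0 (border '')
j=32 s[j]='b': π[32]=0 (border '')
j=33 s[j]='d': π[33]=0 (border '')
j=34 s[j]='h': π[34]=0 (border '')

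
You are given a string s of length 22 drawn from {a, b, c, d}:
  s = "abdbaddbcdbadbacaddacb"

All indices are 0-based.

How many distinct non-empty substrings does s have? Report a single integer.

rank | idx | suffix
   0 |   0 | abdbaddbcdbadbacaddacb
   1 |  14 | acaddacb
   2 |  19 | acb
   3 |  11 | adbacaddacb
   4 |  16 | addacb
   5 |   4 | addbcdbadbacaddacb
   6 |  21 | b
   7 |  13 | bacaddacb
   8 |  10 | badbacaddacb
   9 |   3 | baddbcdbadbacaddacb
  10 |   7 | bcdbadbacaddacb
  11 |   1 | bdbaddbcdbadbacaddacb
  12 |  15 | caddacb
  13 |  20 | cb
  14 |   8 | cdbadbacaddacb
  15 |  18 | dacb
  16 |  12 | dbacaddacb
  17 |   9 | dbadbacaddacb
  18 |   2 | dbaddbcdbadbacaddacb
  19 |   6 | dbcdbadbacaddacb
  20 |  17 | ddacb
  21 |   5 | ddbcdbadbacaddacb

SA = [0, 14, 19, 11, 16, 4, 21, 13, 10, 3, 7, 1, 15, 20, 8, 18, 12, 9, 2, 6, 17, 5]
rank  pair      lcp
   1  s[0:],s[14:]  1  'a'
   2  s[14:],s[19:]  2  'ac'
   3  s[19:],s[11:]  1  'a'
   4  s[11:],s[16:]  2  'ad'
   5  s[16:],s[4:]  3  'add'
   6  s[4:],s[21:]  0  ''
   7  s[21:],s[13:]  1  'b'
   8  s[13:],s[10:]  2  'ba'
   9  s[10:],s[3:]  3  'bad'
  10  s[3:],s[7:]  1  'b'
  11  s[7:],s[1:]  1  'b'
  12  s[1:],s[15:]  0  ''
  13  s[15:],s[20:]  1  'c'
  14  s[20:],s[8:]  1  'c'
  15  s[8:],s[18:]  0  ''
  16  s[18:],s[12:]  1  'd'
  17  s[12:],s[9:]  3  'dba'
  18  s[9:],s[2:]  4  'dbad'
  19  s[2:],s[6:]  2  'db'
  20  s[6:],s[17:]  1  'd'
  21  s[17:],s[5:]  2  'dd'

n(n+1)/2 = 22·23/2 = 253
Σ LCP = 0 + 1 + 2 + 1 + 2 + 3 + 0 + 1 + 2 + 3 + 1 + 1 + 0 + 1 + 1 + 0 + 1 + 3 + 4 + 2 + 1 + 2 = 32
distinct = 253 − 32 = 221

221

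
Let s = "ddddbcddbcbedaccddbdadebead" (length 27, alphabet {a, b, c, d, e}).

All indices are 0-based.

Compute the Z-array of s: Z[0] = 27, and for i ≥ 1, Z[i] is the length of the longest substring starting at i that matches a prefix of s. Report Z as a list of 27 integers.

Z[0]=27
i=1: outside box; Z[1]=3 scan→box=[1,4)
i=2: min(r-i=2, Z[1]=3)=2; Z[2]=2
i=3: min(r-i=1, Z[2]=2)=1; Z[3]=1
i=4: outside box; Z[4]=0
i=5: outside box; Z[5]=0
i=6: outside box; Z[6]=2 scan→box=[6,8)
i=7: min(r-i=1, Z[1]=3)=1; Z[7]=1
i=8: outside box; Z[8]=0
i=9: outside box; Z[9]=0
i=10: outside box; Z[10]=0
i=11: outside box; Z[11]=0
i=12: outside box; Z[12]=1 scan→box=[12,13)
i=13: outside box; Z[13]=0
i=14: outside box; Z[14]=0
i=15: outside box; Z[15]=0
i=16: outside box; Z[16]=2 scan→box=[16,18)
i=17: min(r-i=1, Z[1]=3)=1; Z[17]=1
i=18: outside box; Z[18]=0
i=19: outside box; Z[19]=1 scan→box=[19,20)
i=20: outside box; Z[20]=0
i=21: outside box; Z[21]=1 scan→box=[21,22)
i=22: outside box; Z[22]=0
i=23: outside box; Z[23]=0
i=24: outside box; Z[24]=0
i=25: outside box; Z[25]=0
i=26: outside box; Z[26]=1 scan→box=[26,27)

[27, 3, 2, 1, 0, 0, 2, 1, 0, 0, 0, 0, 1, 0, 0, 0, 2, 1, 0, 1, 0, 1, 0, 0, 0, 0, 1]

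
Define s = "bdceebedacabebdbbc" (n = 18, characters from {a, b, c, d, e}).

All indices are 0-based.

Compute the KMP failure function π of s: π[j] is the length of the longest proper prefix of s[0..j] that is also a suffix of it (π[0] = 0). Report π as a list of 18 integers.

π[0] = 0
j=1 s[j]='d': π[1]=0 (border '')
j=2 s[j]='c': π[2]=0 (border '')
j=3 s[j]='e': π[3]=0 (border '')
j=4 s[j]='e': π[4]=0 (border '')
j=5 s[j]='b': π[5]=1 (border 'b')
j=6 s[j]='e': k: 1→0; π[6]=0 (border '')
j=7 s[j]='d': π[7]=0 (border '')
j=8 s[j]='a': π[8]=0 (border '')
j=9 s[j]='c': π[9]=0 (border '')
j=10 s[j]='a': π[10]=0 (border '')
j=11 s[j]='b': π[11]=1 (border 'b')
j=12 s[j]='e': k: 1→0; π[12]=0 (border '')
j=13 s[j]='b': π[13]=1 (border 'b')
j=14 s[j]='d': π[14]=2 (border 'bd')
j=15 s[j]='b': k: 2→0; π[15]=1 (border 'b')
j=16 s[j]='b': k: 1→0; π[16]=1 (border 'b')
j=17 s[j]='c': k: 1→0; π[17]=0 (border '')

[0, 0, 0, 0, 0, 1, 0, 0, 0, 0, 0, 1, 0, 1, 2, 1, 1, 0]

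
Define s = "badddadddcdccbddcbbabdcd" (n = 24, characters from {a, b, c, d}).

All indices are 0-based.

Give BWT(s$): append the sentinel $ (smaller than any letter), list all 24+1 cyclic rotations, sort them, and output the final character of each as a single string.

dbbdb$cacdcdddcddcbddbdaa

rank  rotation                   last
    0  $badddadddcdccbddcbbabdcd  d
    1  abdcd$badddadddcdccbddcbb  b
    2  adddadddcdccbddcbbabdcd$b  b
    3  adddcdccbddcbbabdcd$baddd  d
    4  babdcd$badddadddcdccbddcb  b
    5  badddadddcdccbddcbbabdcd$  $
    6  bbabdcd$badddadddcdccbddc  c
    7  bdcd$badddadddcdccbddcbba  a
    8  bddcbbabdcd$badddadddcdcc  c
    9  cbbabdcd$badddadddcdccbdd  d
   10  cbddcbbabdcd$badddadddcdc  c
   11  ccbddcbbabdcd$badddadddcd  d
   12  cd$badddadddcdccbddcbbabd  d
   13  cdccbddcbbabdcd$badddaddd  d
   14  d$badddadddcdccbddcbbabdc  c
   15  dadddcdccbddcbbabdcd$badd  d
   16  dcbbabdcd$badddadddcdccbd  d
   17  dccbddcbbabdcd$badddadddc  c
   18  dcd$badddadddcdccbddcbbab  b
   19  dcdccbddcbbabdcd$badddadd  d
   20  ddadddcdccbddcbbabdcd$bad  d
   21  ddcbbabdcd$badddadddcdccb  b
   22  ddcdccbddcbbabdcd$badddad  d
   23  dddadddcdccbddcbbabdcd$ba  a
   24  dddcdccbddcbbabdcd$baddda  a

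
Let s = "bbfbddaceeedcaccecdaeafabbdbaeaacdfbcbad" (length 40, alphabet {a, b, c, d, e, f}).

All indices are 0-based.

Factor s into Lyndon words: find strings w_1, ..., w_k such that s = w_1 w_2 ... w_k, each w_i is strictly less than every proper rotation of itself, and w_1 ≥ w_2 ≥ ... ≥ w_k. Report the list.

emit factor 1: 'bbfbdd' (i=0, period=6)
emit factor 2: 'aceeedc' (i=6, period=7)
emit factor 3: 'accecdaeaf' (i=13, period=10)
emit factor 4: 'abbdbae' (i=23, period=7)
emit factor 5: 'aacdfbcbad' (i=30, period=10)

["bbfbdd", "aceeedc", "accecdaeaf", "abbdbae", "aacdfbcbad"]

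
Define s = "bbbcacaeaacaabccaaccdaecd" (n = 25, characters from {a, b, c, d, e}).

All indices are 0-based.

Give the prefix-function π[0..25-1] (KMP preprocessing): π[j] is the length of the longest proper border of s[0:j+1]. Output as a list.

π[0] = 0
j=1 s[j]='b': π[1]=1 (border 'b')
j=2 s[j]='b': π[2]=2 (border 'bb')
j=3 s[j]='c': k: 2→1→0; π[3]=0 (border '')
j=4 s[j]='a': π[4]=0 (border '')
j=5 s[j]='c': π[5]=0 (border '')
j=6 s[j]='a': π[6]=0 (border '')
j=7 s[j]='e': π[7]=0 (border '')
j=8 s[j]='a': π[8]=0 (border '')
j=9 s[j]='a': π[9]=0 (border '')
j=10 s[j]='c': π[10]=0 (border '')
j=11 s[j]='a': π[11]=0 (border '')
j=12 s[j]='a': π[12]=0 (border '')
j=13 s[j]='b': π[13]=1 (border 'b')
j=14 s[j]='c': k: 1→0; π[14]=0 (border '')
j=15 s[j]='c': π[15]=0 (border '')
j=16 s[j]='a': π[16]=0 (border '')
j=17 s[j]='a': π[17]=0 (border '')
j=18 s[j]='c': π[18]=0 (border '')
j=19 s[j]='c': π[19]=0 (border '')
j=20 s[j]='d': π[20]=0 (border '')
j=21 s[j]='a': π[21]=0 (border '')
j=22 s[j]='e': π[22]=0 (border '')
j=23 s[j]='c': π[23]=0 (border '')
j=24 s[j]='d': π[24]=0 (border '')

[0, 1, 2, 0, 0, 0, 0, 0, 0, 0, 0, 0, 0, 1, 0, 0, 0, 0, 0, 0, 0, 0, 0, 0, 0]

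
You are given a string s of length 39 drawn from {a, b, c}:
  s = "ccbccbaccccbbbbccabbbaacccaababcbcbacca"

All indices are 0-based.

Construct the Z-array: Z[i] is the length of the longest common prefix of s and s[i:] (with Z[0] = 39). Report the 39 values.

[39, 1, 0, 3, 1, 0, 0, 2, 2, 3, 1, 0, 0, 0, 0, 2, 1, 0, 0, 0, 0, 0, 0, 2, 2, 1, 0, 0, 0, 0, 0, 1, 0, 1, 0, 0, 2, 1, 0]

Z[0]=39
i=1: fresh scan; Z[1]=1 grow→box=[1,2)
i=2: fresh scan; Z[2]=0
i=3: fresh scan; Z[3]=3 grow→box=[3,6)
i=4: min(r-i=2, Z[1]=1)=1; Z[4]=1
i=5: min(r-i=1, Z[2]=0)=0; Z[5]=0
i=6: fresh scan; Z[6]=0
i=7: fresh scan; Z[7]=2 grow→box=[7,9)
i=8: min(r-i=1, Z[1]=1)=1; Z[8]=2 grow→box=[8,10)
i=9: min(r-i=1, Z[1]=1)=1; Z[9]=3 grow→box=[9,12)
i=10: min(r-i=2, Z[1]=1)=1; Z[10]=1
i=11: min(r-i=1, Z[2]=0)=0; Z[11]=0
i=12: fresh scan; Z[12]=0
i=13: fresh scan; Z[13]=0
i=14: fresh scan; Z[14]=0
i=15: fresh scan; Z[15]=2 grow→box=[15,17)
i=16: min(r-i=1, Z[1]=1)=1; Z[16]=1
i=17: fresh scan; Z[17]=0
i=18: fresh scan; Z[18]=0
i=19: fresh scan; Z[19]=0
i=20: fresh scan; Z[20]=0
i=21: fresh scan; Z[21]=0
i=22: fresh scan; Z[22]=0
i=23: fresh scan; Z[23]=2 grow→box=[23,25)
i=24: min(r-i=1, Z[1]=1)=1; Z[24]=2 grow→box=[24,26)
i=25: min(r-i=1, Z[1]=1)=1; Z[25]=1
i=26: fresh scan; Z[26]=0
i=27: fresh scan; Z[27]=0
i=28: fresh scan; Z[28]=0
i=29: fresh scan; Z[29]=0
i=30: fresh scan; Z[30]=0
i=31: fresh scan; Z[31]=1 grow→box=[31,32)
i=32: fresh scan; Z[32]=0
i=33: fresh scan; Z[33]=1 grow→box=[33,34)
i=34: fresh scan; Z[34]=0
i=35: fresh scan; Z[35]=0
i=36: fresh scan; Z[36]=2 grow→box=[36,38)
i=37: min(r-i=1, Z[1]=1)=1; Z[37]=1
i=38: fresh scan; Z[38]=0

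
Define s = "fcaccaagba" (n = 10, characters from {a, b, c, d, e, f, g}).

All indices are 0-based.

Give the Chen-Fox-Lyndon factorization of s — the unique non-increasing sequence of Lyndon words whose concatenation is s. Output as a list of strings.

["f", "c", "acc", "aagb", "a"]

emit factor 1: 'f' (i=0, period=1)
emit factor 2: 'c' (i=1, period=1)
emit factor 3: 'acc' (i=2, period=3)
emit factor 4: 'aagb' (i=5, period=4)
emit factor 5: 'a' (i=9, period=1)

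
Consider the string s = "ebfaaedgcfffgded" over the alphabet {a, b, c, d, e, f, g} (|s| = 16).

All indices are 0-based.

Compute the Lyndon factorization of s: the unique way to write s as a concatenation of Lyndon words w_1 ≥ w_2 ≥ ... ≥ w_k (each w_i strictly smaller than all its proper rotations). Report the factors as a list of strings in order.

["e", "bf", "aaedgcfffgded"]

emit factor 1: 'e' (i=0, period=1)
emit factor 2: 'bf' (i=1, period=2)
emit factor 3: 'aaedgcfffgded' (i=3, period=13)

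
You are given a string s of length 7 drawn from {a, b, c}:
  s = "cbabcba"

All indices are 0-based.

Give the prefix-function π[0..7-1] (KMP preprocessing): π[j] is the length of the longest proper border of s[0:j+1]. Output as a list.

π[0] = 0
j=1 s[j]='b': π[1]=0 (border '')
j=2 s[j]='a': π[2]=0 (border '')
j=3 s[j]='b': π[3]=0 (border '')
j=4 s[j]='c': π[4]=1 (border 'c')
j=5 s[j]='b': π[5]=2 (border 'cb')
j=6 s[j]='a': π[6]=3 (border 'cba')

[0, 0, 0, 0, 1, 2, 3]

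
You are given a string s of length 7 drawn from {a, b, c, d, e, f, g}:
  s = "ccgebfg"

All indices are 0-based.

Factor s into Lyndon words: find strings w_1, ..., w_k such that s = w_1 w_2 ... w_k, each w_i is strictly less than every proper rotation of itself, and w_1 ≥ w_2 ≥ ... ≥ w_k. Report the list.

["ccge", "bfg"]

emit factor 1: 'ccge' (i=0, period=4)
emit factor 2: 'bfg' (i=4, period=3)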